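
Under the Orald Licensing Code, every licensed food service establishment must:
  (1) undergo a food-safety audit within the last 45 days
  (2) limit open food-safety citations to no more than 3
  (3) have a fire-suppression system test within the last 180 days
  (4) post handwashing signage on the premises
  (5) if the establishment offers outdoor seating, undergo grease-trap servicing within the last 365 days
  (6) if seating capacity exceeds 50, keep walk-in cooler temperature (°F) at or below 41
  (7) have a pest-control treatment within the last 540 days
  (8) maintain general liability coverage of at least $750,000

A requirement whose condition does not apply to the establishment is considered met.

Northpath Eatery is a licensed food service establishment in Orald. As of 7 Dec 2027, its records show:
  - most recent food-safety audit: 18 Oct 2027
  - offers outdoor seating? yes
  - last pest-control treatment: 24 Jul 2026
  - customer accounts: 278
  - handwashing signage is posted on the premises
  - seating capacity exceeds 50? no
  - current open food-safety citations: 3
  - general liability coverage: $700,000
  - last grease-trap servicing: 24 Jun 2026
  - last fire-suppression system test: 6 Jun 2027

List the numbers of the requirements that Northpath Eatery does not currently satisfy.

1, 3, 5, 8

1. food-safety audit 50 days ago vs limit 45 → not met
2. open food-safety citations 3 ≤ 3 → met
3. fire-suppression system test 184 days ago vs limit 180 → not met
4. handwashing signage present → met
5. condition 'offers outdoor seating' holds; grease-trap servicing 531 days ago vs limit 365 → not met
6. condition 'seating capacity exceeds 50' does not hold → requirement n/a → met
7. pest-control treatment 501 days ago vs limit 540 → met
8. general liability coverage $700,000 < $750,000 → not met
Not met: 1, 3, 5, 8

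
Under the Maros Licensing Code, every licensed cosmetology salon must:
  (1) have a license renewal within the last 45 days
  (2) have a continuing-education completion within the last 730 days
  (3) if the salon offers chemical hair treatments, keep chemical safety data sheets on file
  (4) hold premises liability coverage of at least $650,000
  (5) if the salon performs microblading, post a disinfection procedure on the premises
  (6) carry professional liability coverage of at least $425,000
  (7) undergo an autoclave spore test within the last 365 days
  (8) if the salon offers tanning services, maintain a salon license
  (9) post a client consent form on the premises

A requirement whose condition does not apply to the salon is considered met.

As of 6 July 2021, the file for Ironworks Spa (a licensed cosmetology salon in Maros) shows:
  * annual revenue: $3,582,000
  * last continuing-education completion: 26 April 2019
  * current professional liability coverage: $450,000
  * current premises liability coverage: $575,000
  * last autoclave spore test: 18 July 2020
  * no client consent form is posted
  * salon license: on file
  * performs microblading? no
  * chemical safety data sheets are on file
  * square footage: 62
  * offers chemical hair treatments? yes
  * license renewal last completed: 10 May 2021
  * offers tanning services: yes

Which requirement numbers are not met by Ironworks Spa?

1. license renewal 57 days ago vs limit 45 → not met
2. continuing-education completion 802 days ago vs limit 730 → not met
3. condition 'offers chemical hair treatments' holds; chemical safety data sheets present → met
4. premises liability coverage $575,000 < $650,000 → not met
5. condition 'performs microblading' does not hold → requirement n/a → met
6. professional liability coverage $450,000 ≥ $425,000 → met
7. autoclave spore test 353 days ago vs limit 365 → met
8. condition 'offers tanning services' holds; salon license present → met
9. client consent form absent → not met
Not met: 1, 2, 4, 9

1, 2, 4, 9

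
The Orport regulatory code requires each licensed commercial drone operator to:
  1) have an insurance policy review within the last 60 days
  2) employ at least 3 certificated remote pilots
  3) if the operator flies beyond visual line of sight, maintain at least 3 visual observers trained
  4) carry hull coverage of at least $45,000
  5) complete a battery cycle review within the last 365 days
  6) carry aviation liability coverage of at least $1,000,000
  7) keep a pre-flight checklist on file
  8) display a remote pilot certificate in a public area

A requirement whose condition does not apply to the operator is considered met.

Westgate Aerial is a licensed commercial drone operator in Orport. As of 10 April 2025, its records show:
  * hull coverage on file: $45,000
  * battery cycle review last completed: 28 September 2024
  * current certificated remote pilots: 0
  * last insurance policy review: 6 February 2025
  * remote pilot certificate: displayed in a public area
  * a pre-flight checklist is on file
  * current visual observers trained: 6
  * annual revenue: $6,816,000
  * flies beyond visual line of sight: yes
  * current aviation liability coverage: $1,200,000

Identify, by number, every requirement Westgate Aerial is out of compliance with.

1, 2

1. insurance policy review 63 days ago vs limit 60 → not met
2. certificated remote pilots 0 < 3 → not met
3. condition 'flies beyond visual line of sight' holds; visual observers trained 6 ≥ 3 → met
4. hull coverage $45,000 ≥ $45,000 → met
5. battery cycle review 194 days ago vs limit 365 → met
6. aviation liability coverage $1,200,000 ≥ $1,000,000 → met
7. pre-flight checklist present → met
8. remote pilot certificate present → met
Not met: 1, 2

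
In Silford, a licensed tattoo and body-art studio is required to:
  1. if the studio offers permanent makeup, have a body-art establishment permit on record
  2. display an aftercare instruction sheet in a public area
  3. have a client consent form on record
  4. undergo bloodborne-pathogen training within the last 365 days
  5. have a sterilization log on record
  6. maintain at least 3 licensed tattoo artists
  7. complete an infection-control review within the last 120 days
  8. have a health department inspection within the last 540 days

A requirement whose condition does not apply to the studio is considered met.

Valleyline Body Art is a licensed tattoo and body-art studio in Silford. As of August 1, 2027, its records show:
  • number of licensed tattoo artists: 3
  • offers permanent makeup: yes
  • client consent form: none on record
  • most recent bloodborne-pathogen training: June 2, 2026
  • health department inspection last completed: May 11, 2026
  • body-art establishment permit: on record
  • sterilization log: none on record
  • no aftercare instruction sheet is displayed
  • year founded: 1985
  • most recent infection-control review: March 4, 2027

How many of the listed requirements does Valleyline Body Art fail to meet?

1. condition 'offers permanent makeup' holds; body-art establishment permit present → met
2. aftercare instruction sheet absent → not met
3. client consent form absent → not met
4. bloodborne-pathogen training 425 days ago vs limit 365 → not met
5. sterilization log absent → not met
6. licensed tattoo artists 3 ≥ 3 → met
7. infection-control review 150 days ago vs limit 120 → not met
8. health department inspection 447 days ago vs limit 540 → met
Not met: 5 of 8

5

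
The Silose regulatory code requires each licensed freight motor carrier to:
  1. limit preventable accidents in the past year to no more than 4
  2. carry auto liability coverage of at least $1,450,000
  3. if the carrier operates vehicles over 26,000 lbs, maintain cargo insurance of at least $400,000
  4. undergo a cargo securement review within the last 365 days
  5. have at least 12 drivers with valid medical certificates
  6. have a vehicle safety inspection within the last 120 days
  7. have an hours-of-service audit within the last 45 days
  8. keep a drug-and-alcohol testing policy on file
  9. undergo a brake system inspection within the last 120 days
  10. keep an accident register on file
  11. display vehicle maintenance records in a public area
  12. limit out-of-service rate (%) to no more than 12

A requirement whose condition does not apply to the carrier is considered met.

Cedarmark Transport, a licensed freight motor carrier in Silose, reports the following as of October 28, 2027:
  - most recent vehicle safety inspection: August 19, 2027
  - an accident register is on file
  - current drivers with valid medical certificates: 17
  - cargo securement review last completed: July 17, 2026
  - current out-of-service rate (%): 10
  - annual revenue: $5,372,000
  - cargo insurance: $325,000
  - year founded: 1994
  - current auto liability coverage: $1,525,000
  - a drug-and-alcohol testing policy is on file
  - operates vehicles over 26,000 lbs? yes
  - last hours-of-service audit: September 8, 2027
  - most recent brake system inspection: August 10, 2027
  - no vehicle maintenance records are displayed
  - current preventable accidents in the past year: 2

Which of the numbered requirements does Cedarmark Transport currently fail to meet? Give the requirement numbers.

1. preventable accidents in the past year 2 ≤ 4 → met
2. auto liability coverage $1,525,000 ≥ $1,450,000 → met
3. condition 'operates vehicles over 26,000 lbs' holds; cargo insurance $325,000 < $400,000 → not met
4. cargo securement review 468 days ago vs limit 365 → not met
5. drivers with valid medical certificates 17 ≥ 12 → met
6. vehicle safety inspection 70 days ago vs limit 120 → met
7. hours-of-service audit 50 days ago vs limit 45 → not met
8. drug-and-alcohol testing policy present → met
9. brake system inspection 79 days ago vs limit 120 → met
10. accident register present → met
11. vehicle maintenance records absent → not met
12. out-of-service rate (%) 10 ≤ 12 → met
Not met: 3, 4, 7, 11

3, 4, 7, 11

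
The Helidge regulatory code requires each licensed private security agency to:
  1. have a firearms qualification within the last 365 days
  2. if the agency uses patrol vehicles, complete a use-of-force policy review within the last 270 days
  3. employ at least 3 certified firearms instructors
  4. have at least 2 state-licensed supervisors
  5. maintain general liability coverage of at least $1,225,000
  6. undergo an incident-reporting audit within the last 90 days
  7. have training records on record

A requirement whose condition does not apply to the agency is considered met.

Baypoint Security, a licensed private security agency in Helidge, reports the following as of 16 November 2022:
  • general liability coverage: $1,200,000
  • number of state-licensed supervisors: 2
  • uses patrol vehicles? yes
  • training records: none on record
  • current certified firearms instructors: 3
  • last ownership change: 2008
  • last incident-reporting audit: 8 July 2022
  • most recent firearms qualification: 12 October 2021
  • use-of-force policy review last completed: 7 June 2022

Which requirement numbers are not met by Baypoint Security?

1. firearms qualification 400 days ago vs limit 365 → not met
2. condition 'uses patrol vehicles' holds; use-of-force policy review 162 days ago vs limit 270 → met
3. certified firearms instructors 3 ≥ 3 → met
4. state-licensed supervisors 2 ≥ 2 → met
5. general liability coverage $1,200,000 < $1,225,000 → not met
6. incident-reporting audit 131 days ago vs limit 90 → not met
7. training records absent → not met
Not met: 1, 5, 6, 7

1, 5, 6, 7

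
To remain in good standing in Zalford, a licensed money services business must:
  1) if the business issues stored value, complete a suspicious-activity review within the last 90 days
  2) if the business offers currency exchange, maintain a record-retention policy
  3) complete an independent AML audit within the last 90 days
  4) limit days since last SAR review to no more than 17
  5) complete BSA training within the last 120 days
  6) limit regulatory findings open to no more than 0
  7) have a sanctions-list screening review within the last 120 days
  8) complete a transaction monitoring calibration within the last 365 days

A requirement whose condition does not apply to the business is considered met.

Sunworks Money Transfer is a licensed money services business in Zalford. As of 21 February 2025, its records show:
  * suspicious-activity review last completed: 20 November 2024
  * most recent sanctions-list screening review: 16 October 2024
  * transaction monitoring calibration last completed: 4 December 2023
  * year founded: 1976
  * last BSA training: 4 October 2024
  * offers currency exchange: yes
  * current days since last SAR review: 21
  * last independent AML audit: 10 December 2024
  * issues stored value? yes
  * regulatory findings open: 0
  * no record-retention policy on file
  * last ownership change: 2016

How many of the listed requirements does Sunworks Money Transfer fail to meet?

6

1. condition 'issues stored value' holds; suspicious-activity review 93 days ago vs limit 90 → not met
2. condition 'offers currency exchange' holds; record-retention policy absent → not met
3. independent AML audit 73 days ago vs limit 90 → met
4. days since last SAR review 21 > 17 → not met
5. BSA training 140 days ago vs limit 120 → not met
6. regulatory findings open 0 ≤ 0 → met
7. sanctions-list screening review 128 days ago vs limit 120 → not met
8. transaction monitoring calibration 445 days ago vs limit 365 → not met
Not met: 6 of 8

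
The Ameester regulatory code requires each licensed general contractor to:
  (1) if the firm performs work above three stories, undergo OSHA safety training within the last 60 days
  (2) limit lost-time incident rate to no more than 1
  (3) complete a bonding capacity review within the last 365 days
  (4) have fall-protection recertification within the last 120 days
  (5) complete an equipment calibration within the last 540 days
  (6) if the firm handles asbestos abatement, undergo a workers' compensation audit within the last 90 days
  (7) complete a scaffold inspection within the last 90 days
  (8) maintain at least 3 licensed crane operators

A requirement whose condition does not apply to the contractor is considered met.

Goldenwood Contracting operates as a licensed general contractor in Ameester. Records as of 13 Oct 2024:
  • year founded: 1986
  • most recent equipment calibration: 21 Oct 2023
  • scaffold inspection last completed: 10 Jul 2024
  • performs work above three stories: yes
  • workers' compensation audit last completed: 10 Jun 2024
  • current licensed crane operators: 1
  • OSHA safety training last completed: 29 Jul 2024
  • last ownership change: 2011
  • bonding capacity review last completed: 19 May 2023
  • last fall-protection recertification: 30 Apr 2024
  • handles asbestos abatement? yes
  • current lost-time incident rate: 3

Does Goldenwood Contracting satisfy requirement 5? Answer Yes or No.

5. equipment calibration 358 days ago vs limit 540 → met

Yes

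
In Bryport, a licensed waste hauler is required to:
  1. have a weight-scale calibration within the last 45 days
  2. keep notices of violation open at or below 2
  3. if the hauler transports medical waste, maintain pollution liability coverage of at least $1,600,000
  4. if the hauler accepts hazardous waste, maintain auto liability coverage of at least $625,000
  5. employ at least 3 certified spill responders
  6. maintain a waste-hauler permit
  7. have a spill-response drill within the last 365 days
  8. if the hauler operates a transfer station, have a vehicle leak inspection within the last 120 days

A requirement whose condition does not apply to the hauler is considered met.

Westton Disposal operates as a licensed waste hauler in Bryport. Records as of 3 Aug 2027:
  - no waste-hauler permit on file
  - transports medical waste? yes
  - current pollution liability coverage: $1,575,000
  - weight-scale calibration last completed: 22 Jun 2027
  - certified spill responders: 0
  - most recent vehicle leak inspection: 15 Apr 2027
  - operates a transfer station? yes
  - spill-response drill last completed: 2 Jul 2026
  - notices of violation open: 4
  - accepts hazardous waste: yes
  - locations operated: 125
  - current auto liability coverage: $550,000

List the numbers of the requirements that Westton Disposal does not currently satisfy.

2, 3, 4, 5, 6, 7

1. weight-scale calibration 42 days ago vs limit 45 → met
2. notices of violation open 4 > 2 → not met
3. condition 'transports medical waste' holds; pollution liability coverage $1,575,000 < $1,600,000 → not met
4. condition 'accepts hazardous waste' holds; auto liability coverage $550,000 < $625,000 → not met
5. certified spill responders 0 < 3 → not met
6. waste-hauler permit absent → not met
7. spill-response drill 397 days ago vs limit 365 → not met
8. condition 'operates a transfer station' holds; vehicle leak inspection 110 days ago vs limit 120 → met
Not met: 2, 3, 4, 5, 6, 7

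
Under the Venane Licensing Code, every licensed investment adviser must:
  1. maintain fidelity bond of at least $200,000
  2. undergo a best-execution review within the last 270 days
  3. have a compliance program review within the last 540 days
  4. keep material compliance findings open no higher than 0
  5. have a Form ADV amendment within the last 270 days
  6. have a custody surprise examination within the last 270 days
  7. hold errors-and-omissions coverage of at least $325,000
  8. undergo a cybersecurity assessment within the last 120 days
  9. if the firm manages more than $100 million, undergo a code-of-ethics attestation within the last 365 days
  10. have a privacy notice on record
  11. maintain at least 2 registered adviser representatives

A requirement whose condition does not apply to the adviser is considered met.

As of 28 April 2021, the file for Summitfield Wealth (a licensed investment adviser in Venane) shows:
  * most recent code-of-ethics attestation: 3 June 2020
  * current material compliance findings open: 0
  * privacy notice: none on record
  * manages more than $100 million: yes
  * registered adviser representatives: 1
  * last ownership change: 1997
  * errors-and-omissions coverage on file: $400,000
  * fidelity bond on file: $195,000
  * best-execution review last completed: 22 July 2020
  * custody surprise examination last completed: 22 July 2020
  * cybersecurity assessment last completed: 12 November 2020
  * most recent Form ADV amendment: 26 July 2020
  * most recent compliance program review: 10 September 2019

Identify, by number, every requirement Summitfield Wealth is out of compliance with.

1, 2, 3, 5, 6, 8, 10, 11

1. fidelity bond $195,000 < $200,000 → not met
2. best-execution review 280 days ago vs limit 270 → not met
3. compliance program review 596 days ago vs limit 540 → not met
4. material compliance findings open 0 ≤ 0 → met
5. Form ADV amendment 276 days ago vs limit 270 → not met
6. custody surprise examination 280 days ago vs limit 270 → not met
7. errors-and-omissions coverage $400,000 ≥ $325,000 → met
8. cybersecurity assessment 167 days ago vs limit 120 → not met
9. condition 'manages more than $100 million' holds; code-of-ethics attestation 329 days ago vs limit 365 → met
10. privacy notice absent → not met
11. registered adviser representatives 1 < 2 → not met
Not met: 1, 2, 3, 5, 6, 8, 10, 11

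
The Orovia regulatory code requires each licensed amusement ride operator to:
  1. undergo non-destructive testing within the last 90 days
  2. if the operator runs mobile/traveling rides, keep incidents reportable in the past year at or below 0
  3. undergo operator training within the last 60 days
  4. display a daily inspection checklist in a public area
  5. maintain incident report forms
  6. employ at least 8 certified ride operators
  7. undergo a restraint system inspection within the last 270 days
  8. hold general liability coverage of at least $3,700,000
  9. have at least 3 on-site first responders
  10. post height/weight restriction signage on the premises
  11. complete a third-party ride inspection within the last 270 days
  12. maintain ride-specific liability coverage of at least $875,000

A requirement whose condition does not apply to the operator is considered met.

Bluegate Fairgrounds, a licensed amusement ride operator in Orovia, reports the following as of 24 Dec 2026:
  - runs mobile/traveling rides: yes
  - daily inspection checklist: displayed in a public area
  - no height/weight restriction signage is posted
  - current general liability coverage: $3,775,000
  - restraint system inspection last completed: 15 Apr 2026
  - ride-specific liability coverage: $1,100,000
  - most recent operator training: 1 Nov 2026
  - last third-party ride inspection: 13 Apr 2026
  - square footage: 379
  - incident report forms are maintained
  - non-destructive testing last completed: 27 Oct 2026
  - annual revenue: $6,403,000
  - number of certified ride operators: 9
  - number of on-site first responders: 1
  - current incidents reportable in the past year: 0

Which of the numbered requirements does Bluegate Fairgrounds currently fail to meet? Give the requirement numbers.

9, 10

1. non-destructive testing 58 days ago vs limit 90 → met
2. condition 'runs mobile/traveling rides' holds; incidents reportable in the past year 0 ≤ 0 → met
3. operator training 53 days ago vs limit 60 → met
4. daily inspection checklist present → met
5. incident report forms present → met
6. certified ride operators 9 ≥ 8 → met
7. restraint system inspection 253 days ago vs limit 270 → met
8. general liability coverage $3,775,000 ≥ $3,700,000 → met
9. on-site first responders 1 < 3 → not met
10. height/weight restriction signage absent → not met
11. third-party ride inspection 255 days ago vs limit 270 → met
12. ride-specific liability coverage $1,100,000 ≥ $875,000 → met
Not met: 9, 10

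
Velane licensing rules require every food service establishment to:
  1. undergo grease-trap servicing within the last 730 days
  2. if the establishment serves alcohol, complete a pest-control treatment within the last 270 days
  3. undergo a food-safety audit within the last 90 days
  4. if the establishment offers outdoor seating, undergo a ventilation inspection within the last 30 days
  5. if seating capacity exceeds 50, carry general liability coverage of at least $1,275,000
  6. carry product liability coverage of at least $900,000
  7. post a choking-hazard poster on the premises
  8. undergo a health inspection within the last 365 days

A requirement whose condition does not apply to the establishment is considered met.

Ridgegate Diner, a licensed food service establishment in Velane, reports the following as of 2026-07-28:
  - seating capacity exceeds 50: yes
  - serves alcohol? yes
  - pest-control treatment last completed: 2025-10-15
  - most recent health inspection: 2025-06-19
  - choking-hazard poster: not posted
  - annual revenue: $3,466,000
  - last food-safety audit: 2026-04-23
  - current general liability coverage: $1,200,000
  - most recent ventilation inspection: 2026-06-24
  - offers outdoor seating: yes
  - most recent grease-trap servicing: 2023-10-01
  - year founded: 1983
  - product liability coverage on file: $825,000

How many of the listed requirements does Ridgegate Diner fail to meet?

8

1. grease-trap servicing 1031 days ago vs limit 730 → not met
2. condition 'serves alcohol' holds; pest-control treatment 286 days ago vs limit 270 → not met
3. food-safety audit 96 days ago vs limit 90 → not met
4. condition 'offers outdoor seating' holds; ventilation inspection 34 days ago vs limit 30 → not met
5. condition 'seating capacity exceeds 50' holds; general liability coverage $1,200,000 < $1,275,000 → not met
6. product liability coverage $825,000 < $900,000 → not met
7. choking-hazard poster absent → not met
8. health inspection 404 days ago vs limit 365 → not met
Not met: 8 of 8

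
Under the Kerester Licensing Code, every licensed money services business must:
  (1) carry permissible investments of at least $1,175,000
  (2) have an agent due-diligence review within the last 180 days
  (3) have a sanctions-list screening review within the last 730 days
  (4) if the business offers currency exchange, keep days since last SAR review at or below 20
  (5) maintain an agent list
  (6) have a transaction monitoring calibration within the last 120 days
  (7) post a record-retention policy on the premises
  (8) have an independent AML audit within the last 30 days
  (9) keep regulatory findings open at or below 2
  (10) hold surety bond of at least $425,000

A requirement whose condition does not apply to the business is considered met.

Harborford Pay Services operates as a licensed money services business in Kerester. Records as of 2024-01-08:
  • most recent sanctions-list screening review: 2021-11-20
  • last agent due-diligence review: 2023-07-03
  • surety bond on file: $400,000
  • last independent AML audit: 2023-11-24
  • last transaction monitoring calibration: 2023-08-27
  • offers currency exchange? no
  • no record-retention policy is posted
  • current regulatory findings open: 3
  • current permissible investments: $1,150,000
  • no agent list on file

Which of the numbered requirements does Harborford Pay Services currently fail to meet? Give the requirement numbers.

1. permissible investments $1,150,000 < $1,175,000 → not met
2. agent due-diligence review 189 days ago vs limit 180 → not met
3. sanctions-list screening review 779 days ago vs limit 730 → not met
4. condition 'offers currency exchange' does not hold → requirement n/a → met
5. agent list absent → not met
6. transaction monitoring calibration 134 days ago vs limit 120 → not met
7. record-retention policy absent → not met
8. independent AML audit 45 days ago vs limit 30 → not met
9. regulatory findings open 3 > 2 → not met
10. surety bond $400,000 < $425,000 → not met
Not met: 1, 2, 3, 5, 6, 7, 8, 9, 10

1, 2, 3, 5, 6, 7, 8, 9, 10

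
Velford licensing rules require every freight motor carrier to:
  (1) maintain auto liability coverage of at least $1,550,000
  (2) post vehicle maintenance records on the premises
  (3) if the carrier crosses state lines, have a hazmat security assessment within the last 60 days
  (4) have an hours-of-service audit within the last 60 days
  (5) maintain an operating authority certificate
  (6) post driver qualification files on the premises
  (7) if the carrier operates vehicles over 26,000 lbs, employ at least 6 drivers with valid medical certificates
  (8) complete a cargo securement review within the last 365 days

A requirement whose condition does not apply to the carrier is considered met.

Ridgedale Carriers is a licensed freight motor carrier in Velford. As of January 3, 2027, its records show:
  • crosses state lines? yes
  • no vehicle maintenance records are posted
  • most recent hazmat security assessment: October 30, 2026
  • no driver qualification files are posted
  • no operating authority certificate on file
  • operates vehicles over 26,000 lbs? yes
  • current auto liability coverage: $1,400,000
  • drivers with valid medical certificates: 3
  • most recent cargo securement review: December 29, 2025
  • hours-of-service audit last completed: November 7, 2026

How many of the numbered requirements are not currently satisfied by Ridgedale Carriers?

7

1. auto liability coverage $1,400,000 < $1,550,000 → not met
2. vehicle maintenance records absent → not met
3. condition 'crosses state lines' holds; hazmat security assessment 65 days ago vs limit 60 → not met
4. hours-of-service audit 57 days ago vs limit 60 → met
5. operating authority certificate absent → not met
6. driver qualification files absent → not met
7. condition 'operates vehicles over 26,000 lbs' holds; drivers with valid medical certificates 3 < 6 → not met
8. cargo securement review 370 days ago vs limit 365 → not met
Not met: 7 of 8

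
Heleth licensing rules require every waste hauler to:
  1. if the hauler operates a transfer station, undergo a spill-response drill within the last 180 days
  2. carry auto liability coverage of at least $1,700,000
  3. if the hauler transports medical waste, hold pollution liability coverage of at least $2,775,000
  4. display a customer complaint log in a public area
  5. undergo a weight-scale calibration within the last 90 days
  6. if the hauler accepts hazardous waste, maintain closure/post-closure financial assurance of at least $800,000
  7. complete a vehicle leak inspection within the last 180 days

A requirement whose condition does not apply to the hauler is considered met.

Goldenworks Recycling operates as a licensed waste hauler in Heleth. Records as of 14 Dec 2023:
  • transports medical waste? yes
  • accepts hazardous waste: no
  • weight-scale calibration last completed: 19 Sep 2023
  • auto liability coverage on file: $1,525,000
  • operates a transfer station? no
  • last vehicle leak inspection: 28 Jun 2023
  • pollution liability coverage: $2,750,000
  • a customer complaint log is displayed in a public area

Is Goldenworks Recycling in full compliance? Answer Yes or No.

No

1. condition 'operates a transfer station' does not hold → requirement n/a → met
2. auto liability coverage $1,525,000 < $1,700,000 → not met
3. condition 'transports medical waste' holds; pollution liability coverage $2,750,000 < $2,775,000 → not met
4. customer complaint log present → met
5. weight-scale calibration 86 days ago vs limit 90 → met
6. condition 'accepts hazardous waste' does not hold → requirement n/a → met
7. vehicle leak inspection 169 days ago vs limit 180 → met
Not met: 2, 3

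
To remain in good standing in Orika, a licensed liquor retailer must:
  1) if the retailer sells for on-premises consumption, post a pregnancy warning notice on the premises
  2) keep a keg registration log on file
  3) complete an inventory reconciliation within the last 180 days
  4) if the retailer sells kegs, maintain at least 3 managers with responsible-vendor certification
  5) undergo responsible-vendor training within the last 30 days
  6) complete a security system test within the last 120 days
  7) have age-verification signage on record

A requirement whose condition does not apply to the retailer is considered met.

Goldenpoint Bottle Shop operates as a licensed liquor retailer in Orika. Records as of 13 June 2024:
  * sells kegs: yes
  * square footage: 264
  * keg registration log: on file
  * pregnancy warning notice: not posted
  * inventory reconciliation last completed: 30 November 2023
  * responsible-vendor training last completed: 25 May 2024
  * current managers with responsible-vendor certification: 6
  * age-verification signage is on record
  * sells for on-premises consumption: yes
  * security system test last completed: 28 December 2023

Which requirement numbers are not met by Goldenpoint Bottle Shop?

1. condition 'sells for on-premises consumption' holds; pregnancy warning notice absent → not met
2. keg registration log present → met
3. inventory reconciliation 196 days ago vs limit 180 → not met
4. condition 'sells kegs' holds; managers with responsible-vendor certification 6 ≥ 3 → met
5. responsible-vendor training 19 days ago vs limit 30 → met
6. security system test 168 days ago vs limit 120 → not met
7. age-verification signage present → met
Not met: 1, 3, 6

1, 3, 6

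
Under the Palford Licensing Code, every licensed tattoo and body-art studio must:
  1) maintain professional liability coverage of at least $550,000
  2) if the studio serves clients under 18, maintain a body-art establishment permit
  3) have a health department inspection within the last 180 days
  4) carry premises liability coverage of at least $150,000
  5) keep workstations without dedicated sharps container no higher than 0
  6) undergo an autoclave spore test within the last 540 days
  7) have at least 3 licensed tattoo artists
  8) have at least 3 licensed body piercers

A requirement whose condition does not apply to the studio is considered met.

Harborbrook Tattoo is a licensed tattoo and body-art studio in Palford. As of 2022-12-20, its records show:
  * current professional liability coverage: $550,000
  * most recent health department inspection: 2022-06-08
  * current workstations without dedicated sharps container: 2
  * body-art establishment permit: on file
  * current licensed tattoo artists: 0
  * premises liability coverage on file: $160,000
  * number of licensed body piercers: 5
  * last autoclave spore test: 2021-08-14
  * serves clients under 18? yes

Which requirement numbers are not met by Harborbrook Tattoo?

1. professional liability coverage $550,000 ≥ $550,000 → met
2. condition 'serves clients under 18' holds; body-art establishment permit present → met
3. health department inspection 195 days ago vs limit 180 → not met
4. premises liability coverage $160,000 ≥ $150,000 → met
5. workstations without dedicated sharps container 2 > 0 → not met
6. autoclave spore test 493 days ago vs limit 540 → met
7. licensed tattoo artists 0 < 3 → not met
8. licensed body piercers 5 ≥ 3 → met
Not met: 3, 5, 7

3, 5, 7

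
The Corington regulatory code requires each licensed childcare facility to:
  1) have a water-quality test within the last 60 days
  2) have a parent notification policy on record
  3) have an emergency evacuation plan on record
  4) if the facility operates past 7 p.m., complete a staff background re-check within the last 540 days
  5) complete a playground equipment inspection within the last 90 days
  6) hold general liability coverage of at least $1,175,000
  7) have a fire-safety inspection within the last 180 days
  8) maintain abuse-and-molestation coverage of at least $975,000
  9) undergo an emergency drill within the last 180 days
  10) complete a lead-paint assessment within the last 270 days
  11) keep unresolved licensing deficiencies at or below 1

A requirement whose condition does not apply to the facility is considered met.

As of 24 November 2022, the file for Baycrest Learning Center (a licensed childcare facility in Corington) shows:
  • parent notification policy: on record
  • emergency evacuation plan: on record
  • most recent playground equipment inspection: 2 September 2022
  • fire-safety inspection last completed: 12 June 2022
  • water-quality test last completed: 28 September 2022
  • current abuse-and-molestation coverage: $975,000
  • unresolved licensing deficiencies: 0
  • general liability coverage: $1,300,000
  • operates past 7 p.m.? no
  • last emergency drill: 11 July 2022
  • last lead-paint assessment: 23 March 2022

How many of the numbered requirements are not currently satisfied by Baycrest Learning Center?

1. water-quality test 57 days ago vs limit 60 → met
2. parent notification policy present → met
3. emergency evacuation plan present → met
4. condition 'operates past 7 p.m.' does not hold → requirement n/a → met
5. playground equipment inspection 83 days ago vs limit 90 → met
6. general liability coverage $1,300,000 ≥ $1,175,000 → met
7. fire-safety inspection 165 days ago vs limit 180 → met
8. abuse-and-molestation coverage $975,000 ≥ $975,000 → met
9. emergency drill 136 days ago vs limit 180 → met
10. lead-paint assessment 246 days ago vs limit 270 → met
11. unresolved licensing deficiencies 0 ≤ 1 → met
Not met: 0 of 11

0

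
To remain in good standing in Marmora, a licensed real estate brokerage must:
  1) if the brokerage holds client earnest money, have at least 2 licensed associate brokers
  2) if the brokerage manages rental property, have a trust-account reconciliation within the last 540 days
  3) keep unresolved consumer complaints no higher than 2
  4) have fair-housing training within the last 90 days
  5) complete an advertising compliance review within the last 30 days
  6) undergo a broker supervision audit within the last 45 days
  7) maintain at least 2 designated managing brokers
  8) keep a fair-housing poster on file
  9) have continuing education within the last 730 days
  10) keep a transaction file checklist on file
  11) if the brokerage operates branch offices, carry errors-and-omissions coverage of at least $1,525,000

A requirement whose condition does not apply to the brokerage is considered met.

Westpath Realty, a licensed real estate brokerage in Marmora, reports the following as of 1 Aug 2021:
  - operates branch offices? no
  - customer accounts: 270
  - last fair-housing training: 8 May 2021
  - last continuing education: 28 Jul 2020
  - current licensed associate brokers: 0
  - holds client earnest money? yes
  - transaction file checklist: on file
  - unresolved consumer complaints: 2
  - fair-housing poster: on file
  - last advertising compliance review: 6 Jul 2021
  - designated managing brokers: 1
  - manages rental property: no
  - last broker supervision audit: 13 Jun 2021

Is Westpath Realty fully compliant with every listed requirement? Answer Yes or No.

No

1. condition 'holds client earnest money' holds; licensed associate brokers 0 < 2 → not met
2. condition 'manages rental property' does not hold → requirement n/a → met
3. unresolved consumer complaints 2 ≤ 2 → met
4. fair-housing training 85 days ago vs limit 90 → met
5. advertising compliance review 26 days ago vs limit 30 → met
6. broker supervision audit 49 days ago vs limit 45 → not met
7. designated managing brokers 1 < 2 → not met
8. fair-housing poster present → met
9. continuing education 369 days ago vs limit 730 → met
10. transaction file checklist present → met
11. condition 'operates branch offices' does not hold → requirement n/a → met
Not met: 1, 6, 7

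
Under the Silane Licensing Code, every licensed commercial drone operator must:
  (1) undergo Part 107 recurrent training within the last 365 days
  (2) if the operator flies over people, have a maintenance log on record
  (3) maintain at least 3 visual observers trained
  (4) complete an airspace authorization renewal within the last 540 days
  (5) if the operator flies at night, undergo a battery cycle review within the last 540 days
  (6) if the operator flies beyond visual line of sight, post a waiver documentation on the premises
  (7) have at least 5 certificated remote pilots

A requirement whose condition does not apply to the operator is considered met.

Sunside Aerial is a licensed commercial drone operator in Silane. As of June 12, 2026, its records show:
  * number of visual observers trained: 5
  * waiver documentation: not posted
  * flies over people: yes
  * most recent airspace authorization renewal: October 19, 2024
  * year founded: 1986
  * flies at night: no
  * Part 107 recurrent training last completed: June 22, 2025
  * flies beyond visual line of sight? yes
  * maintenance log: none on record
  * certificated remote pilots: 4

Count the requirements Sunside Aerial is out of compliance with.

1. Part 107 recurrent training 355 days ago vs limit 365 → met
2. condition 'flies over people' holds; maintenance log absent → not met
3. visual observers trained 5 ≥ 3 → met
4. airspace authorization renewal 601 days ago vs limit 540 → not met
5. condition 'flies at night' does not hold → requirement n/a → met
6. condition 'flies beyond visual line of sight' holds; waiver documentation absent → not met
7. certificated remote pilots 4 < 5 → not met
Not met: 4 of 7

4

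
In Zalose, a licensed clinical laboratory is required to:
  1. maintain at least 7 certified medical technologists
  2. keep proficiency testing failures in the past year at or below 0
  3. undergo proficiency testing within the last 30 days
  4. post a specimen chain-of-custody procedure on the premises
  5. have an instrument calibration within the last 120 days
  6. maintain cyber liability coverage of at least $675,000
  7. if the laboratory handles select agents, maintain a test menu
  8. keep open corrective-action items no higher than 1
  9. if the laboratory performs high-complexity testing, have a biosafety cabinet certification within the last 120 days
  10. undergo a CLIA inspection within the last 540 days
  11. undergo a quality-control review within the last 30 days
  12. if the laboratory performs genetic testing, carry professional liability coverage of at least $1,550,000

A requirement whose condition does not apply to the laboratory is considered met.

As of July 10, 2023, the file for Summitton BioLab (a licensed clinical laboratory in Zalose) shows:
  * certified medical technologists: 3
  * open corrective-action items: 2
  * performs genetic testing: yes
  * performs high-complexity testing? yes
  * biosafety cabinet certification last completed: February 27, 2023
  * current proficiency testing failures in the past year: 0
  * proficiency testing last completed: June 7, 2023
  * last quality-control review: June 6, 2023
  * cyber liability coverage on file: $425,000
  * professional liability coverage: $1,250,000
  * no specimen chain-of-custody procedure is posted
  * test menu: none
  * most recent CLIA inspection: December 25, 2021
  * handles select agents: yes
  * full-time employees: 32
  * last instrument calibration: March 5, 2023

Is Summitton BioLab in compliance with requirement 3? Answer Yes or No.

3. proficiency testing 33 days ago vs limit 30 → not met

No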